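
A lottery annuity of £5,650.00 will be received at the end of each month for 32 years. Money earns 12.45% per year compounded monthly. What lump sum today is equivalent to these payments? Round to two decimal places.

£534,232.97

This is an ordinary annuity: 384 payments of £5,650.00 at the end of each month.
Periodic rate r = 0.1245/12 per month; n is counted in months.
PV = PMT × [(1 − (1+r)^−n)/r] = 5,650 × [1 − (1+r)^−384] / r = £534,232.97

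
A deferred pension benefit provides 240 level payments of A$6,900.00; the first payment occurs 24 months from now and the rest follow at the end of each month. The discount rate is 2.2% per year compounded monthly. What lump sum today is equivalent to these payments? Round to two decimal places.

Ordinary annuity of 240 payments, first payment at period 24.
Periodic rate r = 0.022/12 per month; n is counted in months.
The ordinary-annuity PV formula values the stream one period before the first payment (period 23); discount that back 23 periods:
PV₀ = 6,900 × [1 − (1+r)^−240] / r × (1+r)^−23 = A$1,283,513.74

A$1,283,513.74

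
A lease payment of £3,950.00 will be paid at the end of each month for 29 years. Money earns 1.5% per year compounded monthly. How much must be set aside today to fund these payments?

This is an ordinary annuity: 348 payments of £3,950.00 at the end of each month.
Periodic rate r = 0.015/12 per month; n is counted in months.
PV = PMT × [(1 − (1+r)^−n)/r] = 3,950 × [1 − (1+r)^−348] / r = £1,114,087.96

£1,114,087.96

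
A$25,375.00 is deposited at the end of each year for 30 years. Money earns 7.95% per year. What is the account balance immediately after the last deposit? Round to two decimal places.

A$2,848,330.00

This is an ordinary annuity: 30 deposits of A$25,375.00 at the end of each year.
Periodic rate r = 0.0795 per year.
FV = PMT × [((1+r)^n − 1)/r] = 25,375 × [(1+r)^30 − 1] / r = A$2,848,330.00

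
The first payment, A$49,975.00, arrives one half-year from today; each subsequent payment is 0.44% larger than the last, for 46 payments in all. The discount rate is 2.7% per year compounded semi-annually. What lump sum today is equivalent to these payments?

Periodic rate r = 0.027/2 per half-year; n is counted in half-years.
Growing ordinary annuity: PV = PMT₁ × [1 − ((1+g)/(1+r))^n] / (r − g) = 49,975 × [1 − ((1+0.0044)/(1+r))^46] / (r − 0.0044) = A$1,864,928.60.

A$1,864,928.60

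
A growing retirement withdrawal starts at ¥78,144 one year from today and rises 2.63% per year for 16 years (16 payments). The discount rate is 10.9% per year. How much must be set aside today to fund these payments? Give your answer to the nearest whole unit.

¥671,461

Periodic rate r = 0.109 per year.
Growing ordinary annuity: PV = PMT₁ × [1 − ((1+g)/(1+r))^n] / (r − g) = 78,144 × [1 − ((1+0.0263)/(1+r))^16] / (r − 0.0263) = ¥671,461.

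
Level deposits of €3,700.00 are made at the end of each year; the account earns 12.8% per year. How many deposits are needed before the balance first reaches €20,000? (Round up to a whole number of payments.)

Periodic rate r = 0.128 per year.
Ordinary annuity FV: 20,000 = 3,700 × [((1+r)^n − 1)/r].
(1+r)^n = 1 + 20,000 × r / 3,700, so n = ln(1 + 20,000·r/3,700) / ln(1+r) = 4.37.
Round up to a whole number of payments: n = 5.

5 payments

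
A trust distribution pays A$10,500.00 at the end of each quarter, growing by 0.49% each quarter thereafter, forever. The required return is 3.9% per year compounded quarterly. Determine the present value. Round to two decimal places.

Periodic rate r = 0.039/4 per quarter.
Growing perpetuity (Gordon): PV = PMT₁ / (r − g) = 10,500 / (r − 0.0049) = A$2,164,948.45.

A$2,164,948.45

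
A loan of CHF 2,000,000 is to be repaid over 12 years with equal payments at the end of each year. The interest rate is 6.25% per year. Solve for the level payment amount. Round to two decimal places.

Level ordinary annuity; solve PV = PMT × [(1 − (1+r)^−n)/r] for PMT.
Periodic rate r = 0.0625 per year.
With n = 12: PMT = 2,000,000 / ([(1 − (1+r)^−n)/r]) = CHF 241,834.44

CHF 241,834.44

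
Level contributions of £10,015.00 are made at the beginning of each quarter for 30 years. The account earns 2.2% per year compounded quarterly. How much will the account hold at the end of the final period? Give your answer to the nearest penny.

This is an annuity due: 120 deposits of £10,015.00 at the beginning of each quarter.
Periodic rate r = 0.022/4 per quarter; n is counted in quarters.
FV = PMT × [((1+r)^n − 1)/r] × (1+r) = 10,015 × [(1+r)^120 − 1] / r × (1+r) = £1,705,133.51

£1,705,133.51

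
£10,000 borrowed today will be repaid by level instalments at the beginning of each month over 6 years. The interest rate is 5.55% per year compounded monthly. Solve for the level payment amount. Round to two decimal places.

£162.86

Level annuity due; solve PV = PMT × [(1 − (1+r)^−n)/r] × (1+r) for PMT.
Periodic rate r = 0.0555/12 per month; n is counted in months.
With n = 72: PMT = 10,000 / ([(1 − (1+r)^−n)/r] × (1+r)) = £162.86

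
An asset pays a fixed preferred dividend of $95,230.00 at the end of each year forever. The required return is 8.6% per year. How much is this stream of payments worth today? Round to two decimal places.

$1,107,325.58

Periodic rate r = 0.086 per year.
Level perpetuity: PV = PMT / r = 95,230 / (0.086) = $1,107,325.58.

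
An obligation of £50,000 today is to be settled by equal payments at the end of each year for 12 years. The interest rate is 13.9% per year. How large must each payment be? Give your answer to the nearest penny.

Level ordinary annuity; solve PV = PMT × [(1 − (1+r)^−n)/r] for PMT.
Periodic rate r = 0.139 per year.
With n = 12: PMT = 50,000 / ([(1 − (1+r)^−n)/r]) = £8,794.76

£8,794.76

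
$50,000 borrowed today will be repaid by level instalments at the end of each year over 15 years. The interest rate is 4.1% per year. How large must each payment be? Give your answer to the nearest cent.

$4,528.56

Level ordinary annuity; solve PV = PMT × [(1 − (1+r)^−n)/r] for PMT.
Periodic rate r = 0.041 per year.
With n = 15: PMT = 50,000 / ([(1 − (1+r)^−n)/r]) = $4,528.56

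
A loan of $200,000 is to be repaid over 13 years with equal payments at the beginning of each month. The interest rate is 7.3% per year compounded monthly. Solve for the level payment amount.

$1,976.78

Level annuity due; solve PV = PMT × [(1 − (1+r)^−n)/r] × (1+r) for PMT.
Periodic rate r = 0.073/12 per month; n is counted in months.
With n = 156: PMT = 200,000 / ([(1 − (1+r)^−n)/r] × (1+r)) = $1,976.78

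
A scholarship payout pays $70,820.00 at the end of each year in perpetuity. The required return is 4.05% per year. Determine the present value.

Periodic rate r = 0.0405 per year.
Level perpetuity: PV = PMT / r = 70,820 / (0.0405) = $1,748,641.98.

$1,748,641.98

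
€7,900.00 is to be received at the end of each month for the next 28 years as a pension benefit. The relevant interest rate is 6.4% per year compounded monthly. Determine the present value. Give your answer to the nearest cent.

€1,233,256.30

This is an ordinary annuity: 336 payments of €7,900.00 at the end of each month.
Periodic rate r = 0.064/12 per month; n is counted in months.
PV = PMT × [(1 − (1+r)^−n)/r] = 7,900 × [1 − (1+r)^−336] / r = €1,233,256.30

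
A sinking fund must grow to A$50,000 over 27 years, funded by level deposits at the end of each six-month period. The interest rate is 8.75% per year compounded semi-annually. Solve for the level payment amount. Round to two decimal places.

A$240.45

Level ordinary annuity; solve FV = PMT × [((1+r)^n − 1)/r] for PMT.
Periodic rate r = 0.0875/2 per half-year; n is counted in half-years.
With n = 54: PMT = 50,000 / ([((1+r)^n − 1)/r]) = A$240.45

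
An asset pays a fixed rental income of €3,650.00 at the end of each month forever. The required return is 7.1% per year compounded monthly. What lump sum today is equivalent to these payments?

€616,901.41

Periodic rate r = 0.071/12 per month.
Level perpetuity: PV = PMT / r = 3,650 / (0.071/12) = €616,901.41.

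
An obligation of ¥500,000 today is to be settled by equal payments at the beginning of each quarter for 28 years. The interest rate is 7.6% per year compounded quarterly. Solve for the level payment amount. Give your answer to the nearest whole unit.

¥10,612

Level annuity due; solve PV = PMT × [(1 − (1+r)^−n)/r] × (1+r) for PMT.
Periodic rate r = 0.076/4 per quarter; n is counted in quarters.
With n = 112: PMT = 500,000 / ([(1 − (1+r)^−n)/r] × (1+r)) = ¥10,612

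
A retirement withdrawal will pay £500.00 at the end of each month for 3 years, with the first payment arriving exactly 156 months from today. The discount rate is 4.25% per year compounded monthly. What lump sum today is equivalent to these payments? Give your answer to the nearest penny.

£9,753.76

Ordinary annuity of 36 payments, first payment at period 156.
Periodic rate r = 0.0425/12 per month; n is counted in months.
The ordinary-annuity PV formula values the stream one period before the first payment (period 155); discount that back 155 periods:
PV₀ = 500 × [1 − (1+r)^−36] / r × (1+r)^−155 = £9,753.76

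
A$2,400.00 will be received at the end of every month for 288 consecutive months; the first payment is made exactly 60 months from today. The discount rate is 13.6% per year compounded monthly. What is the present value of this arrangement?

A$104,673.68

Ordinary annuity of 288 payments, first payment at period 60.
Periodic rate r = 0.136/12 per month; n is counted in months.
The ordinary-annuity PV formula values the stream one period before the first payment (period 59); discount that back 59 periods:
PV₀ = 2,400 × [1 − (1+r)^−288] / r × (1+r)^−59 = A$104,673.68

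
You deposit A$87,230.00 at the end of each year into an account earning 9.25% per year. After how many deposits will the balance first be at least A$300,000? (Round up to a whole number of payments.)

4 payments

Periodic rate r = 0.0925 per year.
Ordinary annuity FV: 300,000 = 87,230 × [((1+r)^n − 1)/r].
(1+r)^n = 1 + 300,000 × r / 87,230, so n = ln(1 + 300,000·r/87,230) / ln(1+r) = 3.12.
Round up to a whole number of payments: n = 4.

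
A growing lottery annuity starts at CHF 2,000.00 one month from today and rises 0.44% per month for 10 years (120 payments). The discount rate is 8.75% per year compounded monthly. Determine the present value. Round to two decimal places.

CHF 201,799.18

Periodic rate r = 0.0875/12 per month; n is counted in months.
Growing ordinary annuity: PV = PMT₁ × [1 − ((1+g)/(1+r))^n] / (r − g) = 2,000 × [1 − ((1+0.0044)/(1+r))^120] / (r − 0.0044) = CHF 201,799.18.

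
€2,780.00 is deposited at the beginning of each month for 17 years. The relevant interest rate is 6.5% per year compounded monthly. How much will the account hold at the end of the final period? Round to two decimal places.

This is an annuity due: 204 deposits of €2,780.00 at the beginning of each month.
Periodic rate r = 0.065/12 per month; n is counted in months.
FV = PMT × [((1+r)^n − 1)/r] × (1+r) = 2,780 × [(1+r)^204 − 1] / r × (1+r) = €1,037,302.76

€1,037,302.76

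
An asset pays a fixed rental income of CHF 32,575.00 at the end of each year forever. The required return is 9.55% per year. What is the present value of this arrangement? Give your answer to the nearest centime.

CHF 341,099.48

Periodic rate r = 0.0955 per year.
Level perpetuity: PV = PMT / r = 32,575 / (0.0955) = CHF 341,099.48.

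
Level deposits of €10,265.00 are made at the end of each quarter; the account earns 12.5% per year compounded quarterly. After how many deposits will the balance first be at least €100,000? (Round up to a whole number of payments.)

9 payments

Periodic rate r = 0.125/4 per quarter; n is counted in quarters.
Ordinary annuity FV: 100,000 = 10,265 × [((1+r)^n − 1)/r].
(1+r)^n = 1 + 100,000 × r / 10,265, so n = ln(1 + 100,000·r/10,265) / ln(1+r) = 8.64.
Round up to a whole number of payments: n = 9.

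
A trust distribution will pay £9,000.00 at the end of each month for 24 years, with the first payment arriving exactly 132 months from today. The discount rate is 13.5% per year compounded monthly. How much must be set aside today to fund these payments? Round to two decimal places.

£177,397.71

Ordinary annuity of 288 payments, first payment at period 132.
Periodic rate r = 0.135/12 per month; n is counted in months.
The ordinary-annuity PV formula values the stream one period before the first payment (period 131); discount that back 131 periods:
PV₀ = 9,000 × [1 − (1+r)^−288] / r × (1+r)^−131 = £177,397.71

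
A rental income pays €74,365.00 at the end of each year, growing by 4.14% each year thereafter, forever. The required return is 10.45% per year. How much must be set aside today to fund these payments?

€1,178,526.15

Periodic rate r = 0.1045 per year.
Growing perpetuity (Gordon): PV = PMT₁ / (r − g) = 74,365 / (r − 0.0414) = €1,178,526.15.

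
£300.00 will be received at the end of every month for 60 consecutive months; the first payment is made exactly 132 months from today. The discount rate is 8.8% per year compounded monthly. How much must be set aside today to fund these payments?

£5,575.34

Ordinary annuity of 60 payments, first payment at period 132.
Periodic rate r = 0.088/12 per month; n is counted in months.
The ordinary-annuity PV formula values the stream one period before the first payment (period 131); discount that back 131 periods:
PV₀ = 300 × [1 − (1+r)^−60] / r × (1+r)^−131 = £5,575.34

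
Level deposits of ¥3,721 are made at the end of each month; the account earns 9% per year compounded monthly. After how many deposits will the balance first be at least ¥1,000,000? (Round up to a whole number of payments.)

Periodic rate r = 0.09/12 per month; n is counted in months.
Ordinary annuity FV: 1,000,000 = 3,721 × [((1+r)^n − 1)/r].
(1+r)^n = 1 + 1,000,000 × r / 3,721, so n = ln(1 + 1,000,000·r/3,721) / ln(1+r) = 147.72.
Round up to a whole number of payments: n = 148.

148 payments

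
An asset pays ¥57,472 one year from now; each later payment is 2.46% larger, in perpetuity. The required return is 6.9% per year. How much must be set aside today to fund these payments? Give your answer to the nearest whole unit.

Periodic rate r = 0.069 per year.
Growing perpetuity (Gordon): PV = PMT₁ / (r − g) = 57,472 / (r − 0.0246) = ¥1,294,414.

¥1,294,414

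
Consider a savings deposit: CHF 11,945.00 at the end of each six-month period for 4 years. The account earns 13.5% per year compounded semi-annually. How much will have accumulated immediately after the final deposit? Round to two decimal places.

This is an ordinary annuity: 8 deposits of CHF 11,945.00 at the end of each six-month period.
Periodic rate r = 0.135/2 per half-year; n is counted in half-years.
FV = PMT × [((1+r)^n − 1)/r] = 11,945 × [(1+r)^8 − 1] / r = CHF 121,455.34

CHF 121,455.34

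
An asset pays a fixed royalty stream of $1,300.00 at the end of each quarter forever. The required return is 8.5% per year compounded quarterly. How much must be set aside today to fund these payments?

Periodic rate r = 0.085/4 per quarter.
Level perpetuity: PV = PMT / r = 1,300 / (0.085/4) = $61,176.47.

$61,176.47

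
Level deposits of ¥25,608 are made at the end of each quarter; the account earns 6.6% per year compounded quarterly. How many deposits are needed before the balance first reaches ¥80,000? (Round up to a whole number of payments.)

4 payments

Periodic rate r = 0.066/4 per quarter; n is counted in quarters.
Ordinary annuity FV: 80,000 = 25,608 × [((1+r)^n − 1)/r].
(1+r)^n = 1 + 80,000 × r / 25,608, so n = ln(1 + 80,000·r/25,608) / ln(1+r) = 3.07.
Round up to a whole number of payments: n = 4.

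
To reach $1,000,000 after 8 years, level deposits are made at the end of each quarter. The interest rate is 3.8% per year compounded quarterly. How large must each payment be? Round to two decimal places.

$26,887.37

Level ordinary annuity; solve FV = PMT × [((1+r)^n − 1)/r] for PMT.
Periodic rate r = 0.038/4 per quarter; n is counted in quarters.
With n = 32: PMT = 1,000,000 / ([((1+r)^n − 1)/r]) = $26,887.37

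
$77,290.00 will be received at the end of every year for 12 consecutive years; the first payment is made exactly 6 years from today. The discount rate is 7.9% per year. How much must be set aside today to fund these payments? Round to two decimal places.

$400,326.95

Ordinary annuity of 12 payments, first payment at period 6.
Periodic rate r = 0.079 per year.
The ordinary-annuity PV formula values the stream one period before the first payment (period 5); discount that back 5 periods:
PV₀ = 77,290 × [1 − (1+r)^−12] / r × (1+r)^−5 = $400,326.95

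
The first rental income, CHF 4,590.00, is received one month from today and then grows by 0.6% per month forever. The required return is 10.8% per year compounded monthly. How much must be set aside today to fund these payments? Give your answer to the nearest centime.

Periodic rate r = 0.108/12 per month.
Growing perpetuity (Gordon): PV = PMT₁ / (r − g) = 4,590 / (r − 0.006) = CHF 1,530,000.00.

CHF 1,530,000.00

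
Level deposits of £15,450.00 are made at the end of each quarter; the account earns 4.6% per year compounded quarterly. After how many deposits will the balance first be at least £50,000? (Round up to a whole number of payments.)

Periodic rate r = 0.046/4 per quarter; n is counted in quarters.
Ordinary annuity FV: 50,000 = 15,450 × [((1+r)^n − 1)/r].
(1+r)^n = 1 + 50,000 × r / 15,450, so n = ln(1 + 50,000·r/15,450) / ln(1+r) = 3.20.
Round up to a whole number of payments: n = 4.

4 payments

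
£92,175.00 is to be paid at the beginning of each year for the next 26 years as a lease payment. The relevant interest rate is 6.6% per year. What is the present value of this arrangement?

This is an annuity due: 26 payments of £92,175.00 at the beginning of each year.
Periodic rate r = 0.066 per year.
PV = PMT × [(1 − (1+r)^−n)/r] × (1+r) = 92,175 × [1 − (1+r)^−26] / r × (1+r) = £1,206,187.42

£1,206,187.42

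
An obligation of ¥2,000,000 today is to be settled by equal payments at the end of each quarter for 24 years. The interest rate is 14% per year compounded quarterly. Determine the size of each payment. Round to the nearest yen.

Level ordinary annuity; solve PV = PMT × [(1 − (1+r)^−n)/r] for PMT.
Periodic rate r = 0.14/4 per quarter; n is counted in quarters.
With n = 96: PMT = 2,000,000 / ([(1 − (1+r)^−n)/r]) = ¥72,674

¥72,674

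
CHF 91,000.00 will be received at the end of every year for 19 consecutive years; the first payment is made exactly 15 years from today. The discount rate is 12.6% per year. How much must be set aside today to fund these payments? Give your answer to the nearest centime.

Ordinary annuity of 19 payments, first payment at period 15.
Periodic rate r = 0.126 per year.
The ordinary-annuity PV formula values the stream one period before the first payment (period 14); discount that back 14 periods:
PV₀ = 91,000 × [1 − (1+r)^−19] / r × (1+r)^−14 = CHF 122,745.48

CHF 122,745.48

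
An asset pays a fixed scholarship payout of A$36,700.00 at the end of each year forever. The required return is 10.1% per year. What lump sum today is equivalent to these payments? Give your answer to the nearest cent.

Periodic rate r = 0.101 per year.
Level perpetuity: PV = PMT / r = 36,700 / (0.101) = A$363,366.34.

A$363,366.34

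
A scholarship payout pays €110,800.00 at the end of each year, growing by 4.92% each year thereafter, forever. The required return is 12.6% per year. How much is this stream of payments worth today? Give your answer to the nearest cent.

Periodic rate r = 0.126 per year.
Growing perpetuity (Gordon): PV = PMT₁ / (r − g) = 110,800 / (r − 0.0492) = €1,442,708.33.

€1,442,708.33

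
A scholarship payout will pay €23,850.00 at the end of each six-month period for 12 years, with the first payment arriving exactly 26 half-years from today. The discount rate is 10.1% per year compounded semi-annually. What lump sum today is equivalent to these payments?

€95,568.26

Ordinary annuity of 24 payments, first payment at period 26.
Periodic rate r = 0.101/2 per half-year; n is counted in half-years.
The ordinary-annuity PV formula values the stream one period before the first payment (period 25); discount that back 25 periods:
PV₀ = 23,850 × [1 − (1+r)^−24] / r × (1+r)^−25 = €95,568.26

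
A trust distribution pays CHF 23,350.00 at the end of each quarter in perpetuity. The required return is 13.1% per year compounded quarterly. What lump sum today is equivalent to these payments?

Periodic rate r = 0.131/4 per quarter.
Level perpetuity: PV = PMT / r = 23,350 / (0.131/4) = CHF 712,977.10.

CHF 712,977.10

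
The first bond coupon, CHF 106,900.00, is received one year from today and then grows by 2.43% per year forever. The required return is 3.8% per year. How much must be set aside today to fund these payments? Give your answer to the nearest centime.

Periodic rate r = 0.038 per year.
Growing perpetuity (Gordon): PV = PMT₁ / (r − g) = 106,900 / (r − 0.0243) = CHF 7,802,919.71.

CHF 7,802,919.71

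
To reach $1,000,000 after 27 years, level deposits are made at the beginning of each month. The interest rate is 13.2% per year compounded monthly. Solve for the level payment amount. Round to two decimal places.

$323.59

Level annuity due; solve FV = PMT × [((1+r)^n − 1)/r] × (1+r) for PMT.
Periodic rate r = 0.132/12 per month; n is counted in months.
With n = 324: PMT = 1,000,000 / ([((1+r)^n − 1)/r] × (1+r)) = $323.59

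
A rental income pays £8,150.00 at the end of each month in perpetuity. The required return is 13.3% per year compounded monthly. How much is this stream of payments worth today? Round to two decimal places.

Periodic rate r = 0.133/12 per month.
Level perpetuity: PV = PMT / r = 8,150 / (0.133/12) = £735,338.35.

£735,338.35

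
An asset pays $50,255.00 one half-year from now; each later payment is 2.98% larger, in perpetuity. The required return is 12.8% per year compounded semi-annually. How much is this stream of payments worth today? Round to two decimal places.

Periodic rate r = 0.128/2 per half-year.
Growing perpetuity (Gordon): PV = PMT₁ / (r − g) = 50,255 / (r − 0.0298) = $1,469,444.44.

$1,469,444.44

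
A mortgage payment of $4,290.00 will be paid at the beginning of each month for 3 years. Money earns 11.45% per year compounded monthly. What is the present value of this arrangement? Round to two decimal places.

$131,430.67

This is an annuity due: 36 payments of $4,290.00 at the beginning of each month.
Periodic rate r = 0.1145/12 per month; n is counted in months.
PV = PMT × [(1 − (1+r)^−n)/r] × (1+r) = 4,290 × [1 − (1+r)^−36] / r × (1+r) = $131,430.67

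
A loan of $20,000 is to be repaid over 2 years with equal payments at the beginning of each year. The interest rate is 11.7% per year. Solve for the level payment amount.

$10,552.67

Level annuity due; solve PV = PMT × [(1 − (1+r)^−n)/r] × (1+r) for PMT.
Periodic rate r = 0.117 per year.
With n = 2: PMT = 20,000 / ([(1 − (1+r)^−n)/r] × (1+r)) = $10,552.67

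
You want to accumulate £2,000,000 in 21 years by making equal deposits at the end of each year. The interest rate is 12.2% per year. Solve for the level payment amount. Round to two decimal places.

£23,883.38

Level ordinary annuity; solve FV = PMT × [((1+r)^n − 1)/r] for PMT.
Periodic rate r = 0.122 per year.
With n = 21: PMT = 2,000,000 / ([((1+r)^n − 1)/r]) = £23,883.38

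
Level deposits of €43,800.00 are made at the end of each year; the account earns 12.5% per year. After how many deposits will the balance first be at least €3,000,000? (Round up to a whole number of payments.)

20 payments

Periodic rate r = 0.125 per year.
Ordinary annuity FV: 3,000,000 = 43,800 × [((1+r)^n − 1)/r].
(1+r)^n = 1 + 3,000,000 × r / 43,800, so n = ln(1 + 3,000,000·r/43,800) / ln(1+r) = 19.17.
Round up to a whole number of payments: n = 20.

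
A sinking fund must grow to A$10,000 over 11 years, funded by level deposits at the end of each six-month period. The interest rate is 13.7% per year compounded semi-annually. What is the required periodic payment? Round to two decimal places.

A$207.84

Level ordinary annuity; solve FV = PMT × [((1+r)^n − 1)/r] for PMT.
Periodic rate r = 0.137/2 per half-year; n is counted in half-years.
With n = 22: PMT = 10,000 / ([((1+r)^n − 1)/r]) = A$207.84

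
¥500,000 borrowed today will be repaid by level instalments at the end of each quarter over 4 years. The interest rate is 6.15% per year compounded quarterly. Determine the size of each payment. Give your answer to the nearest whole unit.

¥35,490

Level ordinary annuity; solve PV = PMT × [(1 − (1+r)^−n)/r] for PMT.
Periodic rate r = 0.0615/4 per quarter; n is counted in quarters.
With n = 16: PMT = 500,000 / ([(1 − (1+r)^−n)/r]) = ¥35,490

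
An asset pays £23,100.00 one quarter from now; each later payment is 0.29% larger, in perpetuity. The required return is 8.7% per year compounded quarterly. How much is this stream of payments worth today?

£1,225,464.19

Periodic rate r = 0.087/4 per quarter.
Growing perpetuity (Gordon): PV = PMT₁ / (r − g) = 23,100 / (r − 0.0029) = £1,225,464.19.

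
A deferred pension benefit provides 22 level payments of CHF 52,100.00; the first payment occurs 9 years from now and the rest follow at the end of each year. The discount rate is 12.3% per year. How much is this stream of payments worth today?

Ordinary annuity of 22 payments, first payment at period 9.
Periodic rate r = 0.123 per year.
The ordinary-annuity PV formula values the stream one period before the first payment (period 8); discount that back 8 periods:
PV₀ = 52,100 × [1 − (1+r)^−22] / r × (1+r)^−8 = CHF 154,405.75

CHF 154,405.75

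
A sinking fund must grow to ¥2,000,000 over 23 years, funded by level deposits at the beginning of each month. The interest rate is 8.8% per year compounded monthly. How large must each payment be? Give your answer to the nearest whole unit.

¥2,236

Level annuity due; solve FV = PMT × [((1+r)^n − 1)/r] × (1+r) for PMT.
Periodic rate r = 0.088/12 per month; n is counted in months.
With n = 276: PMT = 2,000,000 / ([((1+r)^n − 1)/r] × (1+r)) = ¥2,236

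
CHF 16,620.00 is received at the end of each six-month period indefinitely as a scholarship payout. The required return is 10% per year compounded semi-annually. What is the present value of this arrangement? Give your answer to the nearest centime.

CHF 332,400.00

Periodic rate r = 0.1/2 per half-year.
Level perpetuity: PV = PMT / r = 16,620 / (0.1/2) = CHF 332,400.00.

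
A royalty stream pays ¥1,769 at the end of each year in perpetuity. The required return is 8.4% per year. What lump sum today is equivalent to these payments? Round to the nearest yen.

¥21,060

Periodic rate r = 0.084 per year.
Level perpetuity: PV = PMT / r = 1,769 / (0.084) = ¥21,060.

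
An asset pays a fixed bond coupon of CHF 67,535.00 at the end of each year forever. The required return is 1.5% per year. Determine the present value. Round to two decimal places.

CHF 4,502,333.33

Periodic rate r = 0.015 per year.
Level perpetuity: PV = PMT / r = 67,535 / (0.015) = CHF 4,502,333.33.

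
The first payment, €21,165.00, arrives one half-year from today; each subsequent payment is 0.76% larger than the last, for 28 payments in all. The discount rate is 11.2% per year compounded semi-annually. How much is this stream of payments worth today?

Periodic rate r = 0.112/2 per half-year; n is counted in half-years.
Growing ordinary annuity: PV = PMT₁ × [1 − ((1+g)/(1+r))^n] / (r − g) = 21,165 × [1 − ((1+0.0076)/(1+r))^28] / (r − 0.0076) = €319,735.53.

€319,735.53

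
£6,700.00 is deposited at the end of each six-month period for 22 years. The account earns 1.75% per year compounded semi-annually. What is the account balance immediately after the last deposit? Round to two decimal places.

This is an ordinary annuity: 44 deposits of £6,700.00 at the end of each six-month period.
Periodic rate r = 0.0175/2 per half-year; n is counted in half-years.
FV = PMT × [((1+r)^n − 1)/r] = 6,700 × [(1+r)^44 − 1] / r = £357,707.52

£357,707.52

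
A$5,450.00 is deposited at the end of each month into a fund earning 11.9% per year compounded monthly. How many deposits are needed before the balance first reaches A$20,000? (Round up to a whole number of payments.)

Periodic rate r = 0.119/12 per month; n is counted in months.
Ordinary annuity FV: 20,000 = 5,450 × [((1+r)^n − 1)/r].
(1+r)^n = 1 + 20,000 × r / 5,450, so n = ln(1 + 20,000·r/5,450) / ln(1+r) = 3.62.
Round up to a whole number of payments: n = 4.

4 payments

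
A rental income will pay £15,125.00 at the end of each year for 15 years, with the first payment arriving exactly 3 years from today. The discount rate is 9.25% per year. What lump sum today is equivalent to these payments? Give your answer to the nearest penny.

£100,656.56

Ordinary annuity of 15 payments, first payment at period 3.
Periodic rate r = 0.0925 per year.
The ordinary-annuity PV formula values the stream one period before the first payment (period 2); discount that back 2 periods:
PV₀ = 15,125 × [1 − (1+r)^−15] / r × (1+r)^−2 = £100,656.56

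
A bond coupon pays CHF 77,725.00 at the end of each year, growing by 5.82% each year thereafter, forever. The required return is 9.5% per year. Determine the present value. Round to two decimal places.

Periodic rate r = 0.095 per year.
Growing perpetuity (Gordon): PV = PMT₁ / (r − g) = 77,725 / (r − 0.0582) = CHF 2,112,092.39.

CHF 2,112,092.39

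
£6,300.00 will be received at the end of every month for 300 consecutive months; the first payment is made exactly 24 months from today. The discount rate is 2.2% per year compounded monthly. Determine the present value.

£1,392,825.15

Ordinary annuity of 300 payments, first payment at period 24.
Periodic rate r = 0.022/12 per month; n is counted in months.
The ordinary-annuity PV formula values the stream one period before the first payment (period 23); discount that back 23 periods:
PV₀ = 6,300 × [1 − (1+r)^−300] / r × (1+r)^−23 = £1,392,825.15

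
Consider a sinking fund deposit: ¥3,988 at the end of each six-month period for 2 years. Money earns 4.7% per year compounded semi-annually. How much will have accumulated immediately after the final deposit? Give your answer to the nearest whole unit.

¥16,523

This is an ordinary annuity: 4 deposits of ¥3,988 at the end of each six-month period.
Periodic rate r = 0.047/2 per half-year; n is counted in half-years.
FV = PMT × [((1+r)^n − 1)/r] = 3,988 × [(1+r)^4 − 1] / r = ¥16,523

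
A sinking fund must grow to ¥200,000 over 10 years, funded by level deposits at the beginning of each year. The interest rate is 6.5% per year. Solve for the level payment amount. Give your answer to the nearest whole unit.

¥13,916

Level annuity due; solve FV = PMT × [((1+r)^n − 1)/r] × (1+r) for PMT.
Periodic rate r = 0.065 per year.
With n = 10: PMT = 200,000 / ([((1+r)^n − 1)/r] × (1+r)) = ¥13,916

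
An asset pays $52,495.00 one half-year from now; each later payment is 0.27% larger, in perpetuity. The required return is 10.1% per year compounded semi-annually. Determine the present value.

$1,098,221.76

Periodic rate r = 0.101/2 per half-year.
Growing perpetuity (Gordon): PV = PMT₁ / (r − g) = 52,495 / (r − 0.0027) = $1,098,221.76.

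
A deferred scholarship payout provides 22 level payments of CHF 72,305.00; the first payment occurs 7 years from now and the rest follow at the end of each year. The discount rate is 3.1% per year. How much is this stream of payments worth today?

CHF 949,904.68

Ordinary annuity of 22 payments, first payment at period 7.
Periodic rate r = 0.031 per year.
The ordinary-annuity PV formula values the stream one period before the first payment (period 6); discount that back 6 periods:
PV₀ = 72,305 × [1 − (1+r)^−22] / r × (1+r)^−6 = CHF 949,904.68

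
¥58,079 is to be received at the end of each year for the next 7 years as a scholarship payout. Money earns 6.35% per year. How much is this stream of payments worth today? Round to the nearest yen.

¥320,224

This is an ordinary annuity: 7 payments of ¥58,079 at the end of each year.
Periodic rate r = 0.0635 per year.
PV = PMT × [(1 − (1+r)^−n)/r] = 58,079 × [1 − (1+r)^−7] / r = ¥320,224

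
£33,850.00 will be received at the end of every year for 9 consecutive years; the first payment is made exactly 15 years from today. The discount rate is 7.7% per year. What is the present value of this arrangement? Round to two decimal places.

£75,794.71

Ordinary annuity of 9 payments, first payment at period 15.
Periodic rate r = 0.077 per year.
The ordinary-annuity PV formula values the stream one period before the first payment (period 14); discount that back 14 periods:
PV₀ = 33,850 × [1 − (1+r)^−9] / r × (1+r)^−14 = £75,794.71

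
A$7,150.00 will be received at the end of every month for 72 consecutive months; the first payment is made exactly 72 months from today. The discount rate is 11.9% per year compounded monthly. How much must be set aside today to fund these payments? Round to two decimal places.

Ordinary annuity of 72 payments, first payment at period 72.
Periodic rate r = 0.119/12 per month; n is counted in months.
The ordinary-annuity PV formula values the stream one period before the first payment (period 71); discount that back 71 periods:
PV₀ = 7,150 × [1 − (1+r)^−72] / r × (1+r)^−71 = A$181,985.83

A$181,985.83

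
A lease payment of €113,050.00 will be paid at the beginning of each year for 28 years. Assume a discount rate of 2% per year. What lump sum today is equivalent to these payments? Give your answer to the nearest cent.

This is an annuity due: 28 payments of €113,050.00 at the beginning of each year.
Periodic rate r = 0.02 per year.
PV = PMT × [(1 − (1+r)^−n)/r] × (1+r) = 113,050 × [1 − (1+r)^−28] / r × (1+r) = €2,453,964.80

€2,453,964.80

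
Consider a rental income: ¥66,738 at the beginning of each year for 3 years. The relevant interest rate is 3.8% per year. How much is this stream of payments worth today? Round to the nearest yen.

This is an annuity due: 3 payments of ¥66,738 at the beginning of each year.
Periodic rate r = 0.038 per year.
PV = PMT × [(1 − (1+r)^−n)/r] × (1+r) = 66,738 × [1 − (1+r)^−3] / r × (1+r) = ¥192,974

¥192,974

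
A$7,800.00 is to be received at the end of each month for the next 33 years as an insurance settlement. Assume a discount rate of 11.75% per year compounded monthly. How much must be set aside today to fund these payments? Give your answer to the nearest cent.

A$779,790.22

This is an ordinary annuity: 396 payments of A$7,800.00 at the end of each month.
Periodic rate r = 0.1175/12 per month; n is counted in months.
PV = PMT × [(1 − (1+r)^−n)/r] = 7,800 × [1 − (1+r)^−396] / r = A$779,790.22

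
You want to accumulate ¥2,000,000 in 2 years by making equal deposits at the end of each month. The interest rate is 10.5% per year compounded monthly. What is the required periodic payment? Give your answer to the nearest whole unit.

Level ordinary annuity; solve FV = PMT × [((1+r)^n − 1)/r] for PMT.
Periodic rate r = 0.105/12 per month; n is counted in months.
With n = 24: PMT = 2,000,000 / ([((1+r)^n − 1)/r]) = ¥75,252

¥75,252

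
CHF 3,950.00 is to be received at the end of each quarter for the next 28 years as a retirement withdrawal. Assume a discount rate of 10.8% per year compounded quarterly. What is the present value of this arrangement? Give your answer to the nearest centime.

This is an ordinary annuity: 112 payments of CHF 3,950.00 at the end of each quarter.
Periodic rate r = 0.108/4 per quarter; n is counted in quarters.
PV = PMT × [(1 − (1+r)^−n)/r] = 3,950 × [1 − (1+r)^−112] / r = CHF 138,894.39

CHF 138,894.39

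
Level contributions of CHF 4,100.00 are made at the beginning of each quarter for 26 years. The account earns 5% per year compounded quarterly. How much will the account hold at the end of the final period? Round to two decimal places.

CHF 876,693.71

This is an annuity due: 104 deposits of CHF 4,100.00 at the beginning of each quarter.
Periodic rate r = 0.05/4 per quarter; n is counted in quarters.
FV = PMT × [((1+r)^n − 1)/r] × (1+r) = 4,100 × [(1+r)^104 − 1] / r × (1+r) = CHF 876,693.71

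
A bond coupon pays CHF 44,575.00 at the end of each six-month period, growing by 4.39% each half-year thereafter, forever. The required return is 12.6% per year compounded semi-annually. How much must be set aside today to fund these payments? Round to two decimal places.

Periodic rate r = 0.126/2 per half-year.
Growing perpetuity (Gordon): PV = PMT₁ / (r − g) = 44,575 / (r − 0.0439) = CHF 2,333,769.63.

CHF 2,333,769.63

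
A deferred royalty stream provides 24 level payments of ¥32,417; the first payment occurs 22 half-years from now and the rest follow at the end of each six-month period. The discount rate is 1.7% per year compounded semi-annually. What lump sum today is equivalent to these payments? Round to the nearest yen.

Ordinary annuity of 24 payments, first payment at period 22.
Periodic rate r = 0.017/2 per half-year; n is counted in half-years.
The ordinary-annuity PV formula values the stream one period before the first payment (period 21); discount that back 21 periods:
PV₀ = 32,417 × [1 − (1+r)^−24] / r × (1+r)^−21 = ¥586,930

¥586,930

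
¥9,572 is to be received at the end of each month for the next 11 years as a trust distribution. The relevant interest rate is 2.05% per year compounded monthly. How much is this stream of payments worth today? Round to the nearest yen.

¥1,130,314

This is an ordinary annuity: 132 payments of ¥9,572 at the end of each month.
Periodic rate r = 0.0205/12 per month; n is counted in months.
PV = PMT × [(1 − (1+r)^−n)/r] = 9,572 × [1 − (1+r)^−132] / r = ¥1,130,314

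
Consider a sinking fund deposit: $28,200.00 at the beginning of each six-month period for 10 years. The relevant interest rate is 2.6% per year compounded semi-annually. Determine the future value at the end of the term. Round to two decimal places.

$647,712.29

This is an annuity due: 20 deposits of $28,200.00 at the beginning of each six-month period.
Periodic rate r = 0.026/2 per half-year; n is counted in half-years.
FV = PMT × [((1+r)^n − 1)/r] × (1+r) = 28,200 × [(1+r)^20 − 1] / r × (1+r) = $647,712.29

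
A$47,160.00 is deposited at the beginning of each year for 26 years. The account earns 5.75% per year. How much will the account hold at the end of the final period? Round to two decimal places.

This is an annuity due: 26 deposits of A$47,160.00 at the beginning of each year.
Periodic rate r = 0.0575 per year.
FV = PMT × [((1+r)^n − 1)/r] × (1+r) = 47,160 × [(1+r)^26 − 1] / r × (1+r) = A$2,843,539.20

A$2,843,539.20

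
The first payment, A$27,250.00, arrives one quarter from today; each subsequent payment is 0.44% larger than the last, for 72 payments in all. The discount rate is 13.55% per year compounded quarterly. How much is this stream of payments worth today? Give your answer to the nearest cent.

Periodic rate r = 0.1355/4 per quarter; n is counted in quarters.
Growing ordinary annuity: PV = PMT₁ × [1 − ((1+g)/(1+r))^n] / (r − g) = 27,250 × [1 − ((1+0.0044)/(1+r))^72] / (r − 0.0044) = A$809,300.50.

A$809,300.50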